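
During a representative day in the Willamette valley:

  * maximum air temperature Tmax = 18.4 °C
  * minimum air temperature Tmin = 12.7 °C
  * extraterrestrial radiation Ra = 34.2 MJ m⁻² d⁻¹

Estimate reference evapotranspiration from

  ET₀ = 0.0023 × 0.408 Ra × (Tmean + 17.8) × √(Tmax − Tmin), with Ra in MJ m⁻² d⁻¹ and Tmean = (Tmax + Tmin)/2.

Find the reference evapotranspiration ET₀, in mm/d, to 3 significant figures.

Tmean = (18.4 + 12.7)/2 = 15.55 °C
0.408 Ra = 0.408 × 34.2 = 13.9536 mm/d equivalent
ET₀ = 0.0023 × 13.9536 × (15.55 + 17.8) × √5.7 = 0.0023 × 13.9536 × 33.35 × 2.3875 = 2.5554 mm/d

2.56 mm/d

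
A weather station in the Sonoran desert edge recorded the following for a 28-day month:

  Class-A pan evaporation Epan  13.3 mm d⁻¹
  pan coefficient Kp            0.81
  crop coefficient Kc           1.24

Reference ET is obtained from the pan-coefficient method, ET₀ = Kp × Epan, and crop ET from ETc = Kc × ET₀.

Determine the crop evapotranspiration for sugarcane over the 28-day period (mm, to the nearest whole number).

ET₀ = 0.81 × 13.3 = 10.7730 mm/d
ETc = Kc × ET₀ = 1.24 × 10.7730 = 13.3585 mm/d
Over 28 days: 13.3585 × 28 = 374.038 mm

374 mm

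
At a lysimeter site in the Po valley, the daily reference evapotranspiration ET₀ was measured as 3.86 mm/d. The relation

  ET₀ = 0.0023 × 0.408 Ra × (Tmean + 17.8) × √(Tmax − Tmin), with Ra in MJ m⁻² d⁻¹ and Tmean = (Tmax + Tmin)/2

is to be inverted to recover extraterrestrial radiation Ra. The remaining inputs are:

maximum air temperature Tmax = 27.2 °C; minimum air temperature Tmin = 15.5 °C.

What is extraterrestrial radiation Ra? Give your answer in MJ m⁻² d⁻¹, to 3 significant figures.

30.7 MJ m⁻² d⁻¹

Tmean = (27.2+15.5)/2 = 21.35 °C; ΔT = 11.7
Ra = ET₀ / [0.0023 × 0.408 × (Tmean+17.8) × √ΔT]
   = 3.86 / (0.0023 × 0.408 × 39.15 × 3.4205) = 30.717 MJ m⁻² d⁻¹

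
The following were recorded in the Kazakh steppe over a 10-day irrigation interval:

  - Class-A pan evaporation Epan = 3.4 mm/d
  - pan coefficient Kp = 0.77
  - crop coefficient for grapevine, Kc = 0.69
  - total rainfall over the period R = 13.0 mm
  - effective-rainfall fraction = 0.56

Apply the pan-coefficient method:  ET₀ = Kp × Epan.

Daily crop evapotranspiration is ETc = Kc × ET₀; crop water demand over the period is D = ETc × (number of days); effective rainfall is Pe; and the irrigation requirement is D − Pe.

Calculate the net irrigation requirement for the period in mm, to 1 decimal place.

10.8 mm

ET₀ = 0.77 × 3.4 = 2.6180 mm/d
ETc = Kc × ET₀ = 0.69 × 2.6180 = 1.8064 mm/d
Crop demand D = ETc × 10 d = 1.8064 × 10 = 18.064 mm
Pe = 0.56 × 13.0 = 7.280 mm
D − Pe = 18.064 − 7.280 = 10.784 mm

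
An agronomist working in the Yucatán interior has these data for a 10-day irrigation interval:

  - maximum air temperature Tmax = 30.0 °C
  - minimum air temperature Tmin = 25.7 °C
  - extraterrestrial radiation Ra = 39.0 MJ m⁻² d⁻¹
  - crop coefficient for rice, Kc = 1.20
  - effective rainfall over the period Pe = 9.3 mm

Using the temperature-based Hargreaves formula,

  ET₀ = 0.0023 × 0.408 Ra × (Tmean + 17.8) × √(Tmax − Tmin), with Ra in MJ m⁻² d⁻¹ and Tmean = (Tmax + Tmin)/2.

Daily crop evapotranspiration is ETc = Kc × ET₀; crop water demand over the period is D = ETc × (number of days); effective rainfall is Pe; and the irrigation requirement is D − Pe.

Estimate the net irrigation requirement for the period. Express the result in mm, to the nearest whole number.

32 mm

Tmean = (30.0 + 25.7)/2 = 27.85 °C
0.408 Ra = 0.408 × 39.0 = 15.9120 mm/d equivalent
ET₀ = 0.0023 × 15.9120 × (27.85 + 17.8) × √4.3 = 0.0023 × 15.9120 × 45.65 × 2.0736 = 3.4643 mm/d
ETc = Kc × ET₀ = 1.20 × 3.4643 = 4.1572 mm/d
Crop demand D = ETc × 10 d = 4.1572 × 10 = 41.572 mm
D − Pe = 41.572 − 9.3 = 32.272 mm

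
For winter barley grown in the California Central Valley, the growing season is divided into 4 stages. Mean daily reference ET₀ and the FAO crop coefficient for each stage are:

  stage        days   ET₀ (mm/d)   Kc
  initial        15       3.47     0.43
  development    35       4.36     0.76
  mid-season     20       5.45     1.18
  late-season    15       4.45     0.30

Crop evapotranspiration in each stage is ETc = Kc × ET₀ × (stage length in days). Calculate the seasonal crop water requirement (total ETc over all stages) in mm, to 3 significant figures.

initial: 0.43 × 3.47 × 15 = 22.38 mm
development: 0.76 × 4.36 × 35 = 115.98 mm
mid-season: 1.18 × 5.45 × 20 = 128.62 mm
late-season: 0.30 × 4.45 × 15 = 20.03 mm
Seasonal total = 287.01 mm

287 mm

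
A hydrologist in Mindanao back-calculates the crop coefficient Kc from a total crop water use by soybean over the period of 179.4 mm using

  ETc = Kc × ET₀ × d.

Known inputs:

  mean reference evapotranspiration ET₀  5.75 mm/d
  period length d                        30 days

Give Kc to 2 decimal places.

1.04

ETc = Kc × ET₀ × d  ⇒  Kc = ETc / (ET₀ × d)
Kc = 179.4 / (5.75 × 30) = 179.4 / 172.50 = 1.0400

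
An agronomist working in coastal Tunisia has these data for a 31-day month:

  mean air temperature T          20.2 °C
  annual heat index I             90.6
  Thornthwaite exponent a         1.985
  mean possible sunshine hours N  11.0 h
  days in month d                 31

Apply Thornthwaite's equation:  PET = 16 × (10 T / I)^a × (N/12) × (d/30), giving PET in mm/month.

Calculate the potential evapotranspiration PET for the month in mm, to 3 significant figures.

10T/I = 10 × 20.2 / 90.6 = 2.2296
(10T/I)^a = 2.2296^1.985 = 4.9117
Uncorrected PET = 16 × 4.9117 = 78.587 mm
Correction = (N/12)(d/30) = (11.0/12)(31/30) = 0.9472
PET = 78.587 × 0.9472 = 74.438 mm/month

74.4 mm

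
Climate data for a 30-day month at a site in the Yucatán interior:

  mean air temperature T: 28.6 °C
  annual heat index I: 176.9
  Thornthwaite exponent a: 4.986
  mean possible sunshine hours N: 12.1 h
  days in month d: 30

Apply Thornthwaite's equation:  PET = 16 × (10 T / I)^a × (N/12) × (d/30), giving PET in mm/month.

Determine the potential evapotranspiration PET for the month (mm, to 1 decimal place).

10T/I = 10 × 28.6 / 176.9 = 1.6167
(10T/I)^a = 1.6167^4.986 = 10.9705
Uncorrected PET = 16 × 10.9705 = 175.528 mm
Correction = (N/12)(d/30) = (12.1/12)(30/30) = 1.0083
PET = 175.528 × 1.0083 = 176.985 mm/month

177.0 mm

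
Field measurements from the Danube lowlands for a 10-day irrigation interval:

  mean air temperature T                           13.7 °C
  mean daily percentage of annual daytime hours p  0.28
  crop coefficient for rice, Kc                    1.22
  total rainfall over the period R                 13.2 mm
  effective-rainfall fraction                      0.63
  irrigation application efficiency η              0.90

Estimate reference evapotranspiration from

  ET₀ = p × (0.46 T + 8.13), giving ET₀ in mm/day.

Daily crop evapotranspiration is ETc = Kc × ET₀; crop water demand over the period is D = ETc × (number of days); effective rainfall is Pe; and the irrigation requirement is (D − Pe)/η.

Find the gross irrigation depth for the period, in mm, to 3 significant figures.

45.5 mm

ET₀ = 0.28 × (0.46 × 13.7 + 8.13) = 0.28 × 14.432 = 4.0410 mm/d
ETc = Kc × ET₀ = 1.22 × 4.0410 = 4.9300 mm/d
Crop demand D = ETc × 10 d = 4.9300 × 10 = 49.300 mm
Pe = 0.63 × 13.2 = 8.316 mm
D − Pe = 49.300 − 8.316 = 40.984 mm
Gross irrigation = 40.984 / 0.90 = 45.538 mm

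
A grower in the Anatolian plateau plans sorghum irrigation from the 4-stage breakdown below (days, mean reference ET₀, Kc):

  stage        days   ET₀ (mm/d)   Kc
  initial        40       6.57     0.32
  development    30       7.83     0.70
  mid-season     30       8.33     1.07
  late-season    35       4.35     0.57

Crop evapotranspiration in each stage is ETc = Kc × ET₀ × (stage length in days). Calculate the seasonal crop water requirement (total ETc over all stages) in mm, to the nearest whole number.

603 mm

initial: 0.32 × 6.57 × 40 = 84.10 mm
development: 0.70 × 7.83 × 30 = 164.43 mm
mid-season: 1.07 × 8.33 × 30 = 267.39 mm
late-season: 0.57 × 4.35 × 35 = 86.78 mm
Seasonal total = 602.70 mm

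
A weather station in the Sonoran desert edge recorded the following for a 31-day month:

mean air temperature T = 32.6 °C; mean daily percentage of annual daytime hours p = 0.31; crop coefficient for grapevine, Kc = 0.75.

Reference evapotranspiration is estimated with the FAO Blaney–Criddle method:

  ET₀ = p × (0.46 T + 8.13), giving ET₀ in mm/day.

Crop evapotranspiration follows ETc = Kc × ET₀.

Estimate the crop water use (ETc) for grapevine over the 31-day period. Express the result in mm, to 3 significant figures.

167 mm

ET₀ = 0.31 × (0.46 × 32.6 + 8.13) = 0.31 × 23.126 = 7.1691 mm/d
ETc = Kc × ET₀ = 0.75 × 7.1691 = 5.3768 mm/d
Over 31 days: 5.3768 × 31 = 166.681 mm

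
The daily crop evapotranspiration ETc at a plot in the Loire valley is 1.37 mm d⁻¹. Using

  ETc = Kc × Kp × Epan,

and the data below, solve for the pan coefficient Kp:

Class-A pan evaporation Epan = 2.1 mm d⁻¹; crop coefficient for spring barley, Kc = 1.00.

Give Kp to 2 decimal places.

ETc = Kc × Kp × Epan  ⇒  Kp = ETc / (Kc × Epan)
Kp = 1.37 / (1.00 × 2.1) = 1.37 / 2.100 = 0.6524

0.65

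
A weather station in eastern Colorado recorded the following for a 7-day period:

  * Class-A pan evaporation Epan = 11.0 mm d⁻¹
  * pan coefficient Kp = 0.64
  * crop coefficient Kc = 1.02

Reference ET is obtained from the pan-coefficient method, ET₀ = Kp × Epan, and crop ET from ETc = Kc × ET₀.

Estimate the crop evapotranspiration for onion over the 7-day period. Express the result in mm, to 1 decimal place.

ET₀ = 0.64 × 11.0 = 7.0400 mm/d
ETc = Kc × ET₀ = 1.02 × 7.0400 = 7.1808 mm/d
Over 7 days: 7.1808 × 7 = 50.266 mm

50.3 mm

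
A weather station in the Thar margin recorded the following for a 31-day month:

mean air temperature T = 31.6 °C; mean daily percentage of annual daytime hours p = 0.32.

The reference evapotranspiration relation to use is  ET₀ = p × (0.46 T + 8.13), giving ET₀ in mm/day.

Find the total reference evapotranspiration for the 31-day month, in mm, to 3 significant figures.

ET₀ = 0.32 × (0.46 × 31.6 + 8.13) = 0.32 × 22.666 = 7.2531 mm/d
Monthly total = 7.2531 × 31 = 224.846 mm

225 mm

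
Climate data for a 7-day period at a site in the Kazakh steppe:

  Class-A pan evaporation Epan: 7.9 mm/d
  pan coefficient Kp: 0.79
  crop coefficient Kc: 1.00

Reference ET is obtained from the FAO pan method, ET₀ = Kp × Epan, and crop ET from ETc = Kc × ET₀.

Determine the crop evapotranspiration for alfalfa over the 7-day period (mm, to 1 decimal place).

43.7 mm

ET₀ = 0.79 × 7.9 = 6.2410 mm/d
ETc = Kc × ET₀ = 1.00 × 6.2410 = 6.2410 mm/d
Over 7 days: 6.2410 × 7 = 43.687 mm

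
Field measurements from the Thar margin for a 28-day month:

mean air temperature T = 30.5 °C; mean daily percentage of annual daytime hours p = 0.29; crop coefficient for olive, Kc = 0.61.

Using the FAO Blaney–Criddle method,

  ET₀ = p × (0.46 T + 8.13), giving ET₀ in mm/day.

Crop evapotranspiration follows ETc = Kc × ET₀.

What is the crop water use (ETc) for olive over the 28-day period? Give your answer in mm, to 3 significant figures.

ET₀ = 0.29 × (0.46 × 30.5 + 8.13) = 0.29 × 22.160 = 6.4264 mm/d
ETc = Kc × ET₀ = 0.61 × 6.4264 = 3.9201 mm/d
Over 28 days: 3.9201 × 28 = 109.763 mm

110 mm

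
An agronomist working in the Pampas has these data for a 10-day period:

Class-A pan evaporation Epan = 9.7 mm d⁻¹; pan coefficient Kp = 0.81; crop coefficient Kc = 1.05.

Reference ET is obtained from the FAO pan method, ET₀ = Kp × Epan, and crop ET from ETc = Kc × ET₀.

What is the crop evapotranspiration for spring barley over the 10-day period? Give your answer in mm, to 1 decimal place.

82.5 mm

ET₀ = 0.81 × 9.7 = 7.8570 mm/d
ETc = Kc × ET₀ = 1.05 × 7.8570 = 8.2499 mm/d
Over 10 days: 8.2499 × 10 = 82.499 mm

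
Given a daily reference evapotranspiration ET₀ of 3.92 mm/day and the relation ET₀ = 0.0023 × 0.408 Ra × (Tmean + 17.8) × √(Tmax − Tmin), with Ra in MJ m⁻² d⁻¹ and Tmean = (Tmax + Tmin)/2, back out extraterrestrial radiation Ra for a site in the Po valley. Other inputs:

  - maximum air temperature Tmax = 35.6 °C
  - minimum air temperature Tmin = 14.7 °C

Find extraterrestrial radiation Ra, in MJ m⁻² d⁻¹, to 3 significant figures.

21.3 MJ m⁻² d⁻¹

Tmean = (35.6+14.7)/2 = 25.15 °C; ΔT = 20.9
Ra = ET₀ / [0.0023 × 0.408 × (Tmean+17.8) × √ΔT]
   = 3.92 / (0.0023 × 0.408 × 42.95 × 4.5717) = 21.274 MJ m⁻² d⁻¹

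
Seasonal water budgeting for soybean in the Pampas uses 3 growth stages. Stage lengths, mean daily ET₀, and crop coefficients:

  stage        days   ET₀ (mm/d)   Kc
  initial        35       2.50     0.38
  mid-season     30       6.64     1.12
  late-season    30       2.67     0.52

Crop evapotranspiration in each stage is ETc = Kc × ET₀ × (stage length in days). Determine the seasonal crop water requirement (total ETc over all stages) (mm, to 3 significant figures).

initial: 0.38 × 2.50 × 35 = 33.25 mm
mid-season: 1.12 × 6.64 × 30 = 223.10 mm
late-season: 0.52 × 2.67 × 30 = 41.65 mm
Seasonal total = 298.00 mm

298 mm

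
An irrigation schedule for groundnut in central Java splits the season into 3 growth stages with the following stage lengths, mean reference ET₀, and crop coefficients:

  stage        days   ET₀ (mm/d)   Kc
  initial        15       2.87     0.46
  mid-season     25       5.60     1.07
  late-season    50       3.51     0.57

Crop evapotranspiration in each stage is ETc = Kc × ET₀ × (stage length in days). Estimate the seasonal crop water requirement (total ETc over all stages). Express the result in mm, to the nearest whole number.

initial: 0.46 × 2.87 × 15 = 19.80 mm
mid-season: 1.07 × 5.60 × 25 = 149.80 mm
late-season: 0.57 × 3.51 × 50 = 100.04 mm
Seasonal total = 269.64 mm

270 mm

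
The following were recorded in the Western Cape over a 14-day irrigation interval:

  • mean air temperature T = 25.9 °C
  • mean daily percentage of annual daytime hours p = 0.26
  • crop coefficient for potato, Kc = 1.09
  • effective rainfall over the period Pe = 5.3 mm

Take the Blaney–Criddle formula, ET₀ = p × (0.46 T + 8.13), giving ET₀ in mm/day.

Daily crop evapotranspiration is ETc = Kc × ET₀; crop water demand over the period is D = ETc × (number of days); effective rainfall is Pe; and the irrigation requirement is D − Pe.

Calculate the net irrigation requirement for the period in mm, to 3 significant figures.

74.2 mm

ET₀ = 0.26 × (0.46 × 25.9 + 8.13) = 0.26 × 20.044 = 5.2114 mm/d
ETc = Kc × ET₀ = 1.09 × 5.2114 = 5.6804 mm/d
Crop demand D = ETc × 14 d = 5.6804 × 14 = 79.526 mm
D − Pe = 79.526 − 5.3 = 74.226 mm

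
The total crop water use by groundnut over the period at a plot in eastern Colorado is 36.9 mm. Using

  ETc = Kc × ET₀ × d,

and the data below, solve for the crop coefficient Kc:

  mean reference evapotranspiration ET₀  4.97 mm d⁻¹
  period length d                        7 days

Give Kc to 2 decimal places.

1.06

ETc = Kc × ET₀ × d  ⇒  Kc = ETc / (ET₀ × d)
Kc = 36.9 / (4.97 × 7) = 36.9 / 34.79 = 1.0606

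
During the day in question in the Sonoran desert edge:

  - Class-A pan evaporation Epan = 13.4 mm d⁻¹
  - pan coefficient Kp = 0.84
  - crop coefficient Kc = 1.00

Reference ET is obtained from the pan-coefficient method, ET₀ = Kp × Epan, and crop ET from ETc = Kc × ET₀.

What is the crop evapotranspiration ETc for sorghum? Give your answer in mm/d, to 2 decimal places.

ET₀ = 0.84 × 13.4 = 11.2560 mm/d
ETc = Kc × ET₀ = 1.00 × 11.2560 = 11.2560 mm/d

11.26 mm/d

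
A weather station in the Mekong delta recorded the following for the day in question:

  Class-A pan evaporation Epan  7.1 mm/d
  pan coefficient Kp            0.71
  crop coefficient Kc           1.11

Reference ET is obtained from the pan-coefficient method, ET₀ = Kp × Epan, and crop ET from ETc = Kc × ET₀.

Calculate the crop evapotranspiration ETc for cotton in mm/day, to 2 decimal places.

ET₀ = 0.71 × 7.1 = 5.0410 mm/d
ETc = Kc × ET₀ = 1.11 × 5.0410 = 5.5955 mm/d

5.60 mm/day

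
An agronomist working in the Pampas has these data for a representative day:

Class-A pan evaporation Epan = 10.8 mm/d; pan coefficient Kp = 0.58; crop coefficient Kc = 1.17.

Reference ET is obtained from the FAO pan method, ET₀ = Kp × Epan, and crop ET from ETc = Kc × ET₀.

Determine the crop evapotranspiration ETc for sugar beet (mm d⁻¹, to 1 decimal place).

7.3 mm d⁻¹

ET₀ = 0.58 × 10.8 = 6.2640 mm/d
ETc = Kc × ET₀ = 1.17 × 6.2640 = 7.3289 mm/d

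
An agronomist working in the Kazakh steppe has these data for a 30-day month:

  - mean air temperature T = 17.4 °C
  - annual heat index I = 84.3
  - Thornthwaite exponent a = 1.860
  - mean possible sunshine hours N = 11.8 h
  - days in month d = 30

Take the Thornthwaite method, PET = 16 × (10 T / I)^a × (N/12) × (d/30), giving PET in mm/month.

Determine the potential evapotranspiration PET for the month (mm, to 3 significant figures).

10T/I = 10 × 17.4 / 84.3 = 2.0641
(10T/I)^a = 2.0641^1.860 = 3.8495
Uncorrected PET = 16 × 3.8495 = 61.592 mm
Correction = (N/12)(d/30) = (11.8/12)(30/30) = 0.9833
PET = 61.592 × 0.9833 = 60.563 mm/month

60.6 mm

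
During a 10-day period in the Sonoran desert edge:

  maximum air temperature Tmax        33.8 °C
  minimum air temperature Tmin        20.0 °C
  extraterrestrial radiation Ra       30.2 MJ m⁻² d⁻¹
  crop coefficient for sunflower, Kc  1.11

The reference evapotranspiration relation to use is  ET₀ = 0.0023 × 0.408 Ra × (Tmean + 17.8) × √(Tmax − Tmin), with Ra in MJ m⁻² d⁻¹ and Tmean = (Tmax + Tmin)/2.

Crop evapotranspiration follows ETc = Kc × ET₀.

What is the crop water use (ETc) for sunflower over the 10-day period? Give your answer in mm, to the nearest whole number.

Tmean = (33.8 + 20.0)/2 = 26.90 °C
0.408 Ra = 0.408 × 30.2 = 12.3216 mm/d equivalent
ET₀ = 0.0023 × 12.3216 × (26.90 + 17.8) × √13.8 = 0.0023 × 12.3216 × 44.70 × 3.7148 = 4.7058 mm/d
ETc = Kc × ET₀ = 1.11 × 4.7058 = 5.2234 mm/d
Over 10 days: 5.2234 × 10 = 52.234 mm

52 mm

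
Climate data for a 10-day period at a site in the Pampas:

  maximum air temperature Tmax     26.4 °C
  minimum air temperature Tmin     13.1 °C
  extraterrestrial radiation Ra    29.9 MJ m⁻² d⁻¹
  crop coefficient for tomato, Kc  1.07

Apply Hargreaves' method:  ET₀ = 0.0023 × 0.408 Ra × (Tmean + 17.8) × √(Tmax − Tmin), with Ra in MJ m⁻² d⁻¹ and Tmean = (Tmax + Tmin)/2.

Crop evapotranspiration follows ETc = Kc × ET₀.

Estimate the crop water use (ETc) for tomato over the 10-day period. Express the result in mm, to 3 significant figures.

41.1 mm

Tmean = (26.4 + 13.1)/2 = 19.75 °C
0.408 Ra = 0.408 × 29.9 = 12.1992 mm/d equivalent
ET₀ = 0.0023 × 12.1992 × (19.75 + 17.8) × √13.3 = 0.0023 × 12.1992 × 37.55 × 3.6469 = 3.8423 mm/d
ETc = Kc × ET₀ = 1.07 × 3.8423 = 4.1113 mm/d
Over 10 days: 4.1113 × 10 = 41.113 mm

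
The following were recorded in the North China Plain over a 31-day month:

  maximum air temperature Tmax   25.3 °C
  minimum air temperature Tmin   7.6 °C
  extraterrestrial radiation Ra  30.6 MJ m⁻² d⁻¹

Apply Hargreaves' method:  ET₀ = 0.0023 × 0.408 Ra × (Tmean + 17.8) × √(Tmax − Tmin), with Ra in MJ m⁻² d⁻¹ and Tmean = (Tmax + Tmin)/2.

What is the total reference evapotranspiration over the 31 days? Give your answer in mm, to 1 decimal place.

128.3 mm

Tmean = (25.3 + 7.6)/2 = 16.45 °C
0.408 Ra = 0.408 × 30.6 = 12.4848 mm/d equivalent
ET₀ = 0.0023 × 12.4848 × (16.45 + 17.8) × √17.7 = 0.0023 × 12.4848 × 34.25 × 4.2071 = 4.1376 mm/d
Over 31 days: 4.1376 × 31 = 128.266 mm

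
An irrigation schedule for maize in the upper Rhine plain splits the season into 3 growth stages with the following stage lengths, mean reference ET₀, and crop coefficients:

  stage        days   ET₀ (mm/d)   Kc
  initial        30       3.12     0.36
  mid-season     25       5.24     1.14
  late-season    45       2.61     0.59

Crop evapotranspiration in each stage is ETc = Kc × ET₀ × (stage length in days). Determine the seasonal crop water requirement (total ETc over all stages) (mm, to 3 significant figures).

252 mm

initial: 0.36 × 3.12 × 30 = 33.70 mm
mid-season: 1.14 × 5.24 × 25 = 149.34 mm
late-season: 0.59 × 2.61 × 45 = 69.30 mm
Seasonal total = 252.34 mm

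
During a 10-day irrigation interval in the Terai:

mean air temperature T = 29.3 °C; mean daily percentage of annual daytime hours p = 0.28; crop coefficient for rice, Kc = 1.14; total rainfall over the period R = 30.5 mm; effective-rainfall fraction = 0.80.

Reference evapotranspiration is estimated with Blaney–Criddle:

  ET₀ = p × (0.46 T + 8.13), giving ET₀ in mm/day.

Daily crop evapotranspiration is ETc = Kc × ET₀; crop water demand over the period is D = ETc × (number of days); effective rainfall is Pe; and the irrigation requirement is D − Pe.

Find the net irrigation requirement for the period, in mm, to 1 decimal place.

ET₀ = 0.28 × (0.46 × 29.3 + 8.13) = 0.28 × 21.608 = 6.0502 mm/d
ETc = Kc × ET₀ = 1.14 × 6.0502 = 6.8972 mm/d
Crop demand D = ETc × 10 d = 6.8972 × 10 = 68.972 mm
Pe = 0.80 × 30.5 = 24.400 mm
D − Pe = 68.972 − 24.400 = 44.572 mm

44.6 mm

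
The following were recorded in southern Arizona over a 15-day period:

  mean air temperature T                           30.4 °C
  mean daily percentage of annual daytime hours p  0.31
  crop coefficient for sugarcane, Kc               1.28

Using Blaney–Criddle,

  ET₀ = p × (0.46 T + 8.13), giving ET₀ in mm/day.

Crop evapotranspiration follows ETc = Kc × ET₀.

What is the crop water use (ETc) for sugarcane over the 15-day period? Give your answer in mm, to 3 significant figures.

132 mm

ET₀ = 0.31 × (0.46 × 30.4 + 8.13) = 0.31 × 22.114 = 6.8553 mm/d
ETc = Kc × ET₀ = 1.28 × 6.8553 = 8.7748 mm/d
Over 15 days: 8.7748 × 15 = 131.622 mm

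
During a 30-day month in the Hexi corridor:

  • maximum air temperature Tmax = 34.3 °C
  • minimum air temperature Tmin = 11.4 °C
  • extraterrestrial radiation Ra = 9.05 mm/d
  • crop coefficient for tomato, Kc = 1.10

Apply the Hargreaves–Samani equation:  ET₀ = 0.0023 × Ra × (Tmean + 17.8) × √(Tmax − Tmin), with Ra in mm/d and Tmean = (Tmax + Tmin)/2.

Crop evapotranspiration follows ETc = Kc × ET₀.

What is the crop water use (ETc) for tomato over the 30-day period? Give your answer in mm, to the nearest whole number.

134 mm

Tmean = (34.3 + 11.4)/2 = 22.85 °C
ET₀ = 0.0023 × 9.05 × (22.85 + 17.8) × √22.9 = 0.0023 × 9.05 × 40.65 × 4.7854 = 4.0491 mm/d
ETc = Kc × ET₀ = 1.10 × 4.0491 = 4.4540 mm/d
Over 30 days: 4.4540 × 30 = 133.620 mm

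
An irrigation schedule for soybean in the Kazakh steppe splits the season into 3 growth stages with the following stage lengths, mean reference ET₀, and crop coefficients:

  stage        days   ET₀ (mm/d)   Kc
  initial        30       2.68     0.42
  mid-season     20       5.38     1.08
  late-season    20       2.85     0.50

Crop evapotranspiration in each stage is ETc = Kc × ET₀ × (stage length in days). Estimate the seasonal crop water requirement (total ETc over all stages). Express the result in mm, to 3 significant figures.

initial: 0.42 × 2.68 × 30 = 33.77 mm
mid-season: 1.08 × 5.38 × 20 = 116.21 mm
late-season: 0.50 × 2.85 × 20 = 28.50 mm
Seasonal total = 178.48 mm

178 mm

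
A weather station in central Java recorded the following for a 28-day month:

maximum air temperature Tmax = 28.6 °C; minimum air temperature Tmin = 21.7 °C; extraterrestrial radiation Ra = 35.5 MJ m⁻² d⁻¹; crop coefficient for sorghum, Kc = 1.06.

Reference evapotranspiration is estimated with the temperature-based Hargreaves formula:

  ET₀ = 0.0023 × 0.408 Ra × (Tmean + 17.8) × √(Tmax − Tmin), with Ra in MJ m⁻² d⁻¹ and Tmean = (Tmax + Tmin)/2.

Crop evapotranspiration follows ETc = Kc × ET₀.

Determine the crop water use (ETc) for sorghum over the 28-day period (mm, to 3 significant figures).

Tmean = (28.6 + 21.7)/2 = 25.15 °C
0.408 Ra = 0.408 × 35.5 = 14.4840 mm/d equivalent
ET₀ = 0.0023 × 14.4840 × (25.15 + 17.8) × √6.9 = 0.0023 × 14.4840 × 42.95 × 2.6268 = 3.7584 mm/d
ETc = Kc × ET₀ = 1.06 × 3.7584 = 3.9839 mm/d
Over 28 days: 3.9839 × 28 = 111.549 mm

112 mm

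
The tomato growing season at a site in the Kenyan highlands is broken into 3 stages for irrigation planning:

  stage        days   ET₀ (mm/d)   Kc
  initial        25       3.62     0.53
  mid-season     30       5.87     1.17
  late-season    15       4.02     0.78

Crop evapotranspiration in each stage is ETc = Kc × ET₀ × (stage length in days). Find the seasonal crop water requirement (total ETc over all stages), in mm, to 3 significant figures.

301 mm

initial: 0.53 × 3.62 × 25 = 47.97 mm
mid-season: 1.17 × 5.87 × 30 = 206.04 mm
late-season: 0.78 × 4.02 × 15 = 47.03 mm
Seasonal total = 301.04 mm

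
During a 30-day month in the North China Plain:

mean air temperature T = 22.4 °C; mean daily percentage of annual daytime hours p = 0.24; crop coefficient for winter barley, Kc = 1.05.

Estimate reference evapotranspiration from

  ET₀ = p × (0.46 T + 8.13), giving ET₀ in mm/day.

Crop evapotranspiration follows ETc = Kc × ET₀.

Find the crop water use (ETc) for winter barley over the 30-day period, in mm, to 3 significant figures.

139 mm

ET₀ = 0.24 × (0.46 × 22.4 + 8.13) = 0.24 × 18.434 = 4.4242 mm/d
ETc = Kc × ET₀ = 1.05 × 4.4242 = 4.6454 mm/d
Over 30 days: 4.6454 × 30 = 139.362 mm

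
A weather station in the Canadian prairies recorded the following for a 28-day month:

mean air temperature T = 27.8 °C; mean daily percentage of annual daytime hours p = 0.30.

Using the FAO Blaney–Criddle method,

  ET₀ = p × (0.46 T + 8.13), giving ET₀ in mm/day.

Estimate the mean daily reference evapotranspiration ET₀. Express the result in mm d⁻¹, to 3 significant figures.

6.28 mm d⁻¹

ET₀ = 0.30 × (0.46 × 27.8 + 8.13) = 0.30 × 20.918 = 6.2754 mm/d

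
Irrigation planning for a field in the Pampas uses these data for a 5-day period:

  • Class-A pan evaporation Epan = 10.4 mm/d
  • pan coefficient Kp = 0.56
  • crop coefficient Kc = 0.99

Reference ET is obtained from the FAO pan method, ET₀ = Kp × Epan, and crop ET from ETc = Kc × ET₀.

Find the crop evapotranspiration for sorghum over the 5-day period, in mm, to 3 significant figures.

28.8 mm

ET₀ = 0.56 × 10.4 = 5.8240 mm/d
ETc = Kc × ET₀ = 0.99 × 5.8240 = 5.7658 mm/d
Over 5 days: 5.7658 × 5 = 28.829 mm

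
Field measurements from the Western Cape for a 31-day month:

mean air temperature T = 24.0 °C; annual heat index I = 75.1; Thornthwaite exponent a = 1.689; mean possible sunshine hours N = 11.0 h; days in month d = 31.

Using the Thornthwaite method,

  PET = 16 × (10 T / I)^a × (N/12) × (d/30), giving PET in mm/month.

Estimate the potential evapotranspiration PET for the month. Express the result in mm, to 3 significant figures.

108 mm

10T/I = 10 × 24.0 / 75.1 = 3.1957
(10T/I)^a = 3.1957^1.689 = 7.1156
Uncorrected PET = 16 × 7.1156 = 113.850 mm
Correction = (N/12)(d/30) = (11.0/12)(31/30) = 0.9472
PET = 113.850 × 0.9472 = 107.839 mm/month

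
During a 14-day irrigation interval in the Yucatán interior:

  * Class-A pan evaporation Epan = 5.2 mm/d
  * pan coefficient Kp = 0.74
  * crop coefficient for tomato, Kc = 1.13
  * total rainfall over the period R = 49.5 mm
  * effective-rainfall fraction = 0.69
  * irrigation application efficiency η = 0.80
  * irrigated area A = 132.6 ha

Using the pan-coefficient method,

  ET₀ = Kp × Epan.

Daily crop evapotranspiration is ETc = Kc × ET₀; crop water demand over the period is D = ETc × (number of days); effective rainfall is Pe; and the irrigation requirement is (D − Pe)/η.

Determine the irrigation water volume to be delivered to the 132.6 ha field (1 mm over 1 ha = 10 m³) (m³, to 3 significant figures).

44300 m³

ET₀ = 0.74 × 5.2 = 3.8480 mm/d
ETc = Kc × ET₀ = 1.13 × 3.8480 = 4.3482 mm/d
Crop demand D = ETc × 14 d = 4.3482 × 14 = 60.875 mm
Pe = 0.69 × 49.5 = 34.155 mm
D − Pe = 60.875 − 34.155 = 26.720 mm
Gross irrigation = 26.720 / 0.80 = 33.400 mm
Volume = 33.400 mm × 132.6 ha × 10 = 44288.4 m³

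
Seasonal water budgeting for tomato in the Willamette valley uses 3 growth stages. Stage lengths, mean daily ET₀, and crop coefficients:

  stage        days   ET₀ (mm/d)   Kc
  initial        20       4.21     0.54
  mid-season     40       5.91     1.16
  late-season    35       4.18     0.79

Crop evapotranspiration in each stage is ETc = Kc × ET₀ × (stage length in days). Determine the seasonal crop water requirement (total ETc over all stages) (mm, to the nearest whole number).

initial: 0.54 × 4.21 × 20 = 45.47 mm
mid-season: 1.16 × 5.91 × 40 = 274.22 mm
late-season: 0.79 × 4.18 × 35 = 115.58 mm
Seasonal total = 435.27 mm

435 mm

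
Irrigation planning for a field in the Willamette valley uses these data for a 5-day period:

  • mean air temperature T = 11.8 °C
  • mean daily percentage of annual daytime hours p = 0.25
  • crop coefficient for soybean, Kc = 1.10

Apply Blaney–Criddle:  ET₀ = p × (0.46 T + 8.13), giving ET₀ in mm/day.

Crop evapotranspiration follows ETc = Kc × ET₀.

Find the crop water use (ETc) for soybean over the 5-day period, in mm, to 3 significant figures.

18.6 mm

ET₀ = 0.25 × (0.46 × 11.8 + 8.13) = 0.25 × 13.558 = 3.3895 mm/d
ETc = Kc × ET₀ = 1.10 × 3.3895 = 3.7285 mm/d
Over 5 days: 3.7285 × 5 = 18.643 mm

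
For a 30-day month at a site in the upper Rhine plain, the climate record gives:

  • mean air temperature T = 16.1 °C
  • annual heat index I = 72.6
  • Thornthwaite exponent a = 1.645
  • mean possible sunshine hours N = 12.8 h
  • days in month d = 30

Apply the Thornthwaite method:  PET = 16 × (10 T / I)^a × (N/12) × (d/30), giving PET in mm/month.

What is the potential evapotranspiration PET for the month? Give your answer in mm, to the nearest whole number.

10T/I = 10 × 16.1 / 72.6 = 2.2176
(10T/I)^a = 2.2176^1.645 = 3.7066
Uncorrected PET = 16 × 3.7066 = 59.306 mm
Correction = (N/12)(d/30) = (12.8/12)(30/30) = 1.0667
PET = 59.306 × 1.0667 = 63.262 mm/month

63 mm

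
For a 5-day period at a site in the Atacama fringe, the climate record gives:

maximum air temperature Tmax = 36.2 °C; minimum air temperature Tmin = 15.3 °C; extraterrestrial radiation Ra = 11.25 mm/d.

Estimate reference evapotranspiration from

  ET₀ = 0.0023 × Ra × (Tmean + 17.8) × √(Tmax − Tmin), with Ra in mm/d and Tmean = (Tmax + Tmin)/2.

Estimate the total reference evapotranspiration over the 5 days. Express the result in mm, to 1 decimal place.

Tmean = (36.2 + 15.3)/2 = 25.75 °C
ET₀ = 0.0023 × 11.25 × (25.75 + 17.8) × √20.9 = 0.0023 × 11.25 × 43.55 × 4.5717 = 5.1516 mm/d
Over 5 days: 5.1516 × 5 = 25.758 mm

25.8 mm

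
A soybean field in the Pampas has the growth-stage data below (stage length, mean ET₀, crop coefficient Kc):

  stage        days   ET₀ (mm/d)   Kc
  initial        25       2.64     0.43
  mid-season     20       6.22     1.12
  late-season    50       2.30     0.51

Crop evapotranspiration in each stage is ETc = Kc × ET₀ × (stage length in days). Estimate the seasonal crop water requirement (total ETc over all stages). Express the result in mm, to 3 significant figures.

initial: 0.43 × 2.64 × 25 = 28.38 mm
mid-season: 1.12 × 6.22 × 20 = 139.33 mm
late-season: 0.51 × 2.30 × 50 = 58.65 mm
Seasonal total = 226.36 mm

226 mm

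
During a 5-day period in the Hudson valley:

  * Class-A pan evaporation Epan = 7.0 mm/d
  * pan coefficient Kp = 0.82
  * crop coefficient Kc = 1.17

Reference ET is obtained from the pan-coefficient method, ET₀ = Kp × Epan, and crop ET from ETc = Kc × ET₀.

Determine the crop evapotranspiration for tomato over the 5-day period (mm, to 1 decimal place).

ET₀ = 0.82 × 7.0 = 5.7400 mm/d
ETc = Kc × ET₀ = 1.17 × 5.7400 = 6.7158 mm/d
Over 5 days: 6.7158 × 5 = 33.579 mm

33.6 mm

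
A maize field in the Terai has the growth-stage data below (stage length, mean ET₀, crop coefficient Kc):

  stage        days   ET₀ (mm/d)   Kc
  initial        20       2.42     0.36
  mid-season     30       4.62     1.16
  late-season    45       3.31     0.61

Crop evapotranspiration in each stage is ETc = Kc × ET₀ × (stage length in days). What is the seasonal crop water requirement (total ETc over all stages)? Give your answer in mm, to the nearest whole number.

269 mm

initial: 0.36 × 2.42 × 20 = 17.42 mm
mid-season: 1.16 × 4.62 × 30 = 160.78 mm
late-season: 0.61 × 3.31 × 45 = 90.86 mm
Seasonal total = 269.06 mm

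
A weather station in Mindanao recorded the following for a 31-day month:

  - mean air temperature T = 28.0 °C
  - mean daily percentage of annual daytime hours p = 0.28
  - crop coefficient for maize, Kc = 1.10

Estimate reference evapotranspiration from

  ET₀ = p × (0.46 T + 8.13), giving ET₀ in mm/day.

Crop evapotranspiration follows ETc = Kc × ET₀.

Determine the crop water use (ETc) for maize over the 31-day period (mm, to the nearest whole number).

201 mm

ET₀ = 0.28 × (0.46 × 28.0 + 8.13) = 0.28 × 21.010 = 5.8828 mm/d
ETc = Kc × ET₀ = 1.10 × 5.8828 = 6.4711 mm/d
Over 31 days: 6.4711 × 31 = 200.604 mm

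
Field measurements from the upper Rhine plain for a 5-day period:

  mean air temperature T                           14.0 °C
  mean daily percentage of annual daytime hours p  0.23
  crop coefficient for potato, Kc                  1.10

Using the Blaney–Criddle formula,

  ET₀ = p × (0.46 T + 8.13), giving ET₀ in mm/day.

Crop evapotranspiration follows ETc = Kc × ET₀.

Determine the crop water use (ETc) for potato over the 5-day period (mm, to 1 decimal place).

18.4 mm

ET₀ = 0.23 × (0.46 × 14.0 + 8.13) = 0.23 × 14.570 = 3.3511 mm/d
ETc = Kc × ET₀ = 1.10 × 3.3511 = 3.6862 mm/d
Over 5 days: 3.6862 × 5 = 18.431 mm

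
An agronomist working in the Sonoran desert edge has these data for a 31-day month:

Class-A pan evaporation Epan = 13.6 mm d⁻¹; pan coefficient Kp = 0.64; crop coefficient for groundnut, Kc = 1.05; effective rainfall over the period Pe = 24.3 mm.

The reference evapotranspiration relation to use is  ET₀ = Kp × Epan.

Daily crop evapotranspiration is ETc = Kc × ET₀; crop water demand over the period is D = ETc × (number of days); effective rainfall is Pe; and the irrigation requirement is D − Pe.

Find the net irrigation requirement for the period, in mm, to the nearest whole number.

259 mm

ET₀ = 0.64 × 13.6 = 8.7040 mm/d
ETc = Kc × ET₀ = 1.05 × 8.7040 = 9.1392 mm/d
Crop demand D = ETc × 31 d = 9.1392 × 31 = 283.315 mm
D − Pe = 283.315 − 24.3 = 259.015 mm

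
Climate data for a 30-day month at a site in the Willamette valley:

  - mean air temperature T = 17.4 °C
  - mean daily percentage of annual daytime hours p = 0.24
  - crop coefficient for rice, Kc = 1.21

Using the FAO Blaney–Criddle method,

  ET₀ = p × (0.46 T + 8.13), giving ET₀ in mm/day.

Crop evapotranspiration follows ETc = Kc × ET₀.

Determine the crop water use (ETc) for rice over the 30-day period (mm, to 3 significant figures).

141 mm

ET₀ = 0.24 × (0.46 × 17.4 + 8.13) = 0.24 × 16.134 = 3.8722 mm/d
ETc = Kc × ET₀ = 1.21 × 3.8722 = 4.6854 mm/d
Over 30 days: 4.6854 × 30 = 140.562 mm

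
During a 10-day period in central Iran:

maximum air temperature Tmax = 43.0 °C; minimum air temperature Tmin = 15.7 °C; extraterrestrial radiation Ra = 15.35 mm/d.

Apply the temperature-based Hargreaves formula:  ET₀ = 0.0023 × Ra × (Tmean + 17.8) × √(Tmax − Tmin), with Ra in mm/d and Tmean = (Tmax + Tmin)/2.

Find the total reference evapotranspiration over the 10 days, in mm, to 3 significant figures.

Tmean = (43.0 + 15.7)/2 = 29.35 °C
ET₀ = 0.0023 × 15.35 × (29.35 + 17.8) × √27.3 = 0.0023 × 15.35 × 47.15 × 5.2249 = 8.6975 mm/d
Over 10 days: 8.6975 × 10 = 86.975 mm

87.0 mm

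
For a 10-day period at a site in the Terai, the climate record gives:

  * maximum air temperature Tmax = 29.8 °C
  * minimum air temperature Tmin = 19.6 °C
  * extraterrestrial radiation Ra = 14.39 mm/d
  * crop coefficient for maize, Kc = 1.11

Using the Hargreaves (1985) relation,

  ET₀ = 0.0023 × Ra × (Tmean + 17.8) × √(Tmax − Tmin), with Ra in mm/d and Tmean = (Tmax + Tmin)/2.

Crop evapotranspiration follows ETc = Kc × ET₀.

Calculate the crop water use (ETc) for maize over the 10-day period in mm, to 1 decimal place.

49.9 mm

Tmean = (29.8 + 19.6)/2 = 24.70 °C
ET₀ = 0.0023 × 14.39 × (24.70 + 17.8) × √10.2 = 0.0023 × 14.39 × 42.50 × 3.1937 = 4.4923 mm/d
ETc = Kc × ET₀ = 1.11 × 4.4923 = 4.9865 mm/d
Over 10 days: 4.9865 × 10 = 49.865 mm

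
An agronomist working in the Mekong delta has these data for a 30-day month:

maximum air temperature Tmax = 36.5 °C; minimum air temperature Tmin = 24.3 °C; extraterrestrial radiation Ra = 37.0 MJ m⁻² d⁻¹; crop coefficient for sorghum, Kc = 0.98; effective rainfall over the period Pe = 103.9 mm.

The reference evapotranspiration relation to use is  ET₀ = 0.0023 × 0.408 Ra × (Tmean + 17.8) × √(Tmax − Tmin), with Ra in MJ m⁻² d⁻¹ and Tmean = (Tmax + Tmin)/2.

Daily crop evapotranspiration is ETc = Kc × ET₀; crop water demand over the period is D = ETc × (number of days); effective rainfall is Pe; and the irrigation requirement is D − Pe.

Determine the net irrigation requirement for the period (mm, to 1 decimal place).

Tmean = (36.5 + 24.3)/2 = 30.40 °C
0.408 Ra = 0.408 × 37.0 = 15.0960 mm/d equivalent
ET₀ = 0.0023 × 15.0960 × (30.40 + 17.8) × √12.2 = 0.0023 × 15.0960 × 48.20 × 3.4928 = 5.8453 mm/d
ETc = Kc × ET₀ = 0.98 × 5.8453 = 5.7284 mm/d
Crop demand D = ETc × 30 d = 5.7284 × 30 = 171.852 mm
D − Pe = 171.852 − 103.9 = 67.952 mm

68.0 mm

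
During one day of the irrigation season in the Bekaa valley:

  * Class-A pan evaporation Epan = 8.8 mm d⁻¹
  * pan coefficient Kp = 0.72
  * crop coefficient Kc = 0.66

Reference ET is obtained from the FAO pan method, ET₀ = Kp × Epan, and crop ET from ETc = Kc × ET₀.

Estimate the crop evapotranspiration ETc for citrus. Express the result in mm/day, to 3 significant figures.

4.18 mm/day

ET₀ = 0.72 × 8.8 = 6.3360 mm/d
ETc = Kc × ET₀ = 0.66 × 6.3360 = 4.1818 mm/d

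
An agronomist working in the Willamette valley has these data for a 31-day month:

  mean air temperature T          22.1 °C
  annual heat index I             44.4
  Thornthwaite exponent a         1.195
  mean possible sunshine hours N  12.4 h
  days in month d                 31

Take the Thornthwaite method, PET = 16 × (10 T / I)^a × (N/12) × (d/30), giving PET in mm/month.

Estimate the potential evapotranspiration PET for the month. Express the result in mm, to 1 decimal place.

10T/I = 10 × 22.1 / 44.4 = 4.9775
(10T/I)^a = 4.9775^1.195 = 6.8066
Uncorrected PET = 16 × 6.8066 = 108.906 mm
Correction = (N/12)(d/30) = (12.4/12)(31/30) = 1.0678
PET = 108.906 × 1.0678 = 116.290 mm/month

116.3 mm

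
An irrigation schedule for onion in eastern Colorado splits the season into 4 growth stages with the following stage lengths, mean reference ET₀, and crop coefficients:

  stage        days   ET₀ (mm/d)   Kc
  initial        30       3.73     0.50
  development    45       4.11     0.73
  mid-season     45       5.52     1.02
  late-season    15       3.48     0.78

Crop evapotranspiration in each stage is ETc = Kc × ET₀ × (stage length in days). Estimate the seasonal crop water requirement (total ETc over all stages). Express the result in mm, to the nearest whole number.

initial: 0.50 × 3.73 × 30 = 55.95 mm
development: 0.73 × 4.11 × 45 = 135.01 mm
mid-season: 1.02 × 5.52 × 45 = 253.37 mm
late-season: 0.78 × 3.48 × 15 = 40.72 mm
Seasonal total = 485.05 mm

485 mm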